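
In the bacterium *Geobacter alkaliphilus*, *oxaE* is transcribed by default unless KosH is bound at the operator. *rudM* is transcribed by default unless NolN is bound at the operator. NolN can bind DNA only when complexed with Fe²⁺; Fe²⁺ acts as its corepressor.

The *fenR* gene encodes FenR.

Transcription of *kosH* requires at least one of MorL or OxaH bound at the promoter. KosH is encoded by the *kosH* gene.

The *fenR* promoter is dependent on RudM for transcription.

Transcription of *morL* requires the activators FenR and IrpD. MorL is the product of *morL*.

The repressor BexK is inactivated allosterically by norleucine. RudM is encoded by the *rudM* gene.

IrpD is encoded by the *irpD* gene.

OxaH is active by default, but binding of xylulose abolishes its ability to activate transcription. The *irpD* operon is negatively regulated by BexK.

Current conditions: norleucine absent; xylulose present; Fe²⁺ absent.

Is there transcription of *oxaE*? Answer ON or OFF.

ON

Fe²⁺ is absent, so NolN is inactive.
With no repressor bound, *rudM* is transcribed.
So RudM is produced and active.
No repressor is bound and RudM is active, so *fenR* is transcribed.
So FenR is produced and active.
Norleucine is absent, so BexK is active.
With repressor BexK bound, *irpD* is not transcribed.
So IrpD is not produced.
Required activator IrpD is absent, so *morL* is not transcribed.
So MorL is not produced.
Xylulose is present, so OxaH is inactive.
No activator is available at the *kosH* promoter, so *kosH* is not transcribed.
So KosH is not produced.
With no repressor bound, *oxaE* is transcribed.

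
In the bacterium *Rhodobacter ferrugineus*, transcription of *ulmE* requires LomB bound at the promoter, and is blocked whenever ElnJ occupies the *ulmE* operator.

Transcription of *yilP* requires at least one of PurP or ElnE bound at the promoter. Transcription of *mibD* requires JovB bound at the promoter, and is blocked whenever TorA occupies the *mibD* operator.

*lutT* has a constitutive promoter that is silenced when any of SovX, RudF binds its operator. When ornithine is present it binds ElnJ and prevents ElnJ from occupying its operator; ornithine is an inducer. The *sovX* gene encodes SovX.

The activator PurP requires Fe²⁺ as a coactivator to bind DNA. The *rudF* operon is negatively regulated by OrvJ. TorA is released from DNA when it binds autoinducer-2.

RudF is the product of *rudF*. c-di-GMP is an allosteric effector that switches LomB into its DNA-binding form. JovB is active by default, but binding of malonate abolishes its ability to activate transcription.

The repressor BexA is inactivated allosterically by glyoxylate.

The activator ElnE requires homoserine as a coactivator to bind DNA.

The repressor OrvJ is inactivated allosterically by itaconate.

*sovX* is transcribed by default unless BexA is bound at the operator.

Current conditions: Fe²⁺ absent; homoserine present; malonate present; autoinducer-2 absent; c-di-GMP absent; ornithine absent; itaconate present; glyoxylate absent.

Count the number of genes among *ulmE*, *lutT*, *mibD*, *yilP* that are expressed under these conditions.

1

c-di-GMP is absent, so LomB is inactive.
Ornithine is absent, so ElnJ is active.
With repressor ElnJ bound, *ulmE* is not transcribed.
→ *ulmE* is OFF.
Glyoxylate is absent, so BexA is active.
With repressor BexA bound, *sovX* is not transcribed.
So SovX is not produced.
Itaconate is present, so OrvJ is inactive.
With no repressor bound, *rudF* is transcribed.
So RudF is produced and active.
With repressor RudF bound, *lutT* is not transcribed.
→ *lutT* is OFF.
Malonate is present, so JovB is inactive.
Autoinducer-2 is absent, so TorA is active.
With repressor TorA bound, *mibD* is not transcribed.
→ *mibD* is OFF.
Fe²⁺ is absent, so PurP is inactive.
Homoserine is present, so ElnE is active.
Activator ElnE is present, so *yilP* is transcribed.
→ *yilP* is ON.
1 of the 4 genes is transcribed.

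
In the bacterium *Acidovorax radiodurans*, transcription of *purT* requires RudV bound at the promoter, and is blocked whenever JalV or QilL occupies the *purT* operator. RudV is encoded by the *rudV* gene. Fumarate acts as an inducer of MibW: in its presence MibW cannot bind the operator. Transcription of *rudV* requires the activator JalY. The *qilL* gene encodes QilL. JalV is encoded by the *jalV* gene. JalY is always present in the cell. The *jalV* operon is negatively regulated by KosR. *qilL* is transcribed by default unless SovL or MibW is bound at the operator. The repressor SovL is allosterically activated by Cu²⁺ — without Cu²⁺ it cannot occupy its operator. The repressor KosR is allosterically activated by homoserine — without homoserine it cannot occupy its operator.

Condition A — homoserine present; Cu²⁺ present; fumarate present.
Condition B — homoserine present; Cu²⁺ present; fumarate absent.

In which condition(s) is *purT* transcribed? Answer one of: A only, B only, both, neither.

Condition A:
JalY is produced constitutively and is active.
No repressor is bound and JalY is active, so *rudV* is transcribed.
So RudV is produced and active.
Homoserine is present, so KosR is active.
With repressor KosR bound, *jalV* is not transcribed.
So JalV is not produced.
Cu²⁺ is present, so SovL is active.
Fumarate is present, so MibW is inactive.
With repressor SovL bound, *qilL* is not transcribed.
So QilL is not produced.
No repressor is bound and RudV is active, so *purT* is transcribed.
→ *purT* is ON in A.
Condition B:
JalY is produced constitutively and is active.
No repressor is bound and JalY is active, so *rudV* is transcribed.
So RudV is produced and active.
Homoserine is present, so KosR is active.
With repressor KosR bound, *jalV* is not transcribed.
So JalV is not produced.
Cu²⁺ is present, so SovL is active.
Fumarate is absent, so MibW is active.
With repressor SovL bound, *qilL* is not transcribed.
So QilL is not produced.
No repressor is bound and RudV is active, so *purT* is transcribed.
→ *purT* is ON in B.

both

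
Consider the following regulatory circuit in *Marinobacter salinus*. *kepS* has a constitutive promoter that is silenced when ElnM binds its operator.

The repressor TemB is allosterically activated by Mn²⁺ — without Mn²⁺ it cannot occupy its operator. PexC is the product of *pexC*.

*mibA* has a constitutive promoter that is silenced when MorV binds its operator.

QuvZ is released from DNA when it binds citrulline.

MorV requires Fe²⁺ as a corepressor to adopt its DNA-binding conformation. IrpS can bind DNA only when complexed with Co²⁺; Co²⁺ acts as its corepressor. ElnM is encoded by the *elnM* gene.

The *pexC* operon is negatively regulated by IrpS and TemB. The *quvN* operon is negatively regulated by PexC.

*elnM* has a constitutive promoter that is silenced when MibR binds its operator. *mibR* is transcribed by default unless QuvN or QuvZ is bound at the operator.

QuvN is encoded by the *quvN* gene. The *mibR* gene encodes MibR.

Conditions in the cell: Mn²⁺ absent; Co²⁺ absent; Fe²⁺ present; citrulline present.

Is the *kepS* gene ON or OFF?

Co²⁺ is absent, so IrpS is inactive.
Mn²⁺ is absent, so TemB is inactive.
With no repressor bound, *pexC* is transcribed.
So PexC is produced and active.
With repressor PexC bound, *quvN* is not transcribed.
So QuvN is not produced.
Citrulline is present, so QuvZ is inactive.
With no repressor bound, *mibR* is transcribed.
So MibR is produced and active.
With repressor MibR bound, *elnM* is not transcribed.
So ElnM is not produced.
With no repressor bound, *kepS* is transcribed.

ON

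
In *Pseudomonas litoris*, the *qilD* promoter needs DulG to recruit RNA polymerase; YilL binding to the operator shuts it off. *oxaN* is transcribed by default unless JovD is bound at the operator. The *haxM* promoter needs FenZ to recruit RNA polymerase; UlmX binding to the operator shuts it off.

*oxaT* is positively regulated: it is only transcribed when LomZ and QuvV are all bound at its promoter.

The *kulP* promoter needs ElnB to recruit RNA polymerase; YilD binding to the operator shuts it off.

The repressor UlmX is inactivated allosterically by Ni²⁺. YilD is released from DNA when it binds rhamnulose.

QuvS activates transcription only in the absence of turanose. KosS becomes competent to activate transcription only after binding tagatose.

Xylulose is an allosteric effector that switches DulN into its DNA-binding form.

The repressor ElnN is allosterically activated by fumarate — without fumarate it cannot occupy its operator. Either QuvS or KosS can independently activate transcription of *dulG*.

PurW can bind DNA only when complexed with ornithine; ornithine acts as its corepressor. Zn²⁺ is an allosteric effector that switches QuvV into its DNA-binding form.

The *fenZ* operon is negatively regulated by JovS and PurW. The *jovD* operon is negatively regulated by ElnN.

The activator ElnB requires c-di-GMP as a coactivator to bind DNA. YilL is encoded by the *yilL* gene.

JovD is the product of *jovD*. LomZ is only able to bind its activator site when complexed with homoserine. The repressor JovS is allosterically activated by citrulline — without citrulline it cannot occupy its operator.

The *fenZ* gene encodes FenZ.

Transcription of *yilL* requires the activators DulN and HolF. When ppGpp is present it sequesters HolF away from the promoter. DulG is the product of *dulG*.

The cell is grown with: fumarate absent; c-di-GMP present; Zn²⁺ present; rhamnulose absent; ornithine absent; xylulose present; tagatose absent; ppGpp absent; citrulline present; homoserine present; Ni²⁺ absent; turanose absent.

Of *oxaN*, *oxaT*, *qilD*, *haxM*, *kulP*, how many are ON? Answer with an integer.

Fumarate is absent, so ElnN is inactive.
With no repressor bound, *jovD* is transcribed.
So JovD is produced and active.
With repressor JovD bound, *oxaN* is not transcribed.
→ *oxaN* is OFF.
Homoserine is present, so LomZ is active.
Zn²⁺ is present, so QuvV is active.
No repressor is bound and LomZ and QuvV are active, so *oxaT* is transcribed.
→ *oxaT* is ON.
Xylulose is present, so DulN is active.
ppGpp is absent, so HolF is active.
No repressor is bound and DulN and HolF are active, so *yilL* is transcribed.
So YilL is produced and active.
Turanose is absent, so QuvS is active.
Tagatose is absent, so KosS is inactive.
Activator QuvS is present, so *dulG* is transcribed.
So DulG is produced and active.
With repressor YilL bound, *qilD* is not transcribed.
→ *qilD* is OFF.
Citrulline is present, so JovS is active.
Ornithine is absent, so PurW is inactive.
With repressor JovS bound, *fenZ* is not transcribed.
So FenZ is not produced.
Ni²⁺ is absent, so UlmX is active.
With repressor UlmX bound, *haxM* is not transcribed.
→ *haxM* is OFF.
c-di-GMP is present, so ElnB is active.
Rhamnulose is absent, so YilD is active.
With repressor YilD bound, *kulP* is not transcribed.
→ *kulP* is OFF.
1 of the 5 genes is transcribed.

1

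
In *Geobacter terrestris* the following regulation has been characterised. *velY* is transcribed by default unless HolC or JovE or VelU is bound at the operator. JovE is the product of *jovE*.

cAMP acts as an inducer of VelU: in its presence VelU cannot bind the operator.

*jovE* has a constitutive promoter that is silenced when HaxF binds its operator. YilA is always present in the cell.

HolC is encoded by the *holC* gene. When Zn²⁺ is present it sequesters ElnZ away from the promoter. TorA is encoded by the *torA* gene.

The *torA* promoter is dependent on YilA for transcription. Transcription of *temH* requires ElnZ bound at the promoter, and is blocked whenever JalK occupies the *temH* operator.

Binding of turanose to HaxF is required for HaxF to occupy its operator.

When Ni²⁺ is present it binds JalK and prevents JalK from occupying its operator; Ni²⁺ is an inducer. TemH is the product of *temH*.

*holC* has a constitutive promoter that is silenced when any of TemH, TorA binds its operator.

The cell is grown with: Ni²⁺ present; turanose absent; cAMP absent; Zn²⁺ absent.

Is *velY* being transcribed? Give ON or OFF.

Ni²⁺ is present, so JalK is inactive.
Zn²⁺ is absent, so ElnZ is active.
No repressor is bound and ElnZ is active, so *temH* is transcribed.
So TemH is produced and active.
YilA is produced constitutively and is active.
No repressor is bound and YilA is active, so *torA* is transcribed.
So TorA is produced and active.
With repressor TemH bound, *holC* is not transcribed.
So HolC is not produced.
Turanose is absent, so HaxF is inactive.
With no repressor bound, *jovE* is transcribed.
So JovE is produced and active.
cAMP is absent, so VelU is active.
With repressor JovE bound, *velY* is not transcribed.

OFF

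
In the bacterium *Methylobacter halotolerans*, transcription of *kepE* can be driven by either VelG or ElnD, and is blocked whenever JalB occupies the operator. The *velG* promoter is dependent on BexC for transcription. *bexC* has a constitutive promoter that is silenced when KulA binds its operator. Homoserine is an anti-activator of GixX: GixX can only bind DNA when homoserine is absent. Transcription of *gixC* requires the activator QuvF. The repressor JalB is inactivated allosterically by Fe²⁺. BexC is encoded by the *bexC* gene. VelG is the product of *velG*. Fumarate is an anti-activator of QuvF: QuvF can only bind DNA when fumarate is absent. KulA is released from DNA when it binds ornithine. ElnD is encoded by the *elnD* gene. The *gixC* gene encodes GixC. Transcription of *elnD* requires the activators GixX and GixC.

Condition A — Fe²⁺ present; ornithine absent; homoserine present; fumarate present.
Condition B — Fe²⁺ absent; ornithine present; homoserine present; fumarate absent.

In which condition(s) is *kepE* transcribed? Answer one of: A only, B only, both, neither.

neither

Condition A:
Fe²⁺ is present, so JalB is inactive.
Ornithine is absent, so KulA is active.
With repressor KulA bound, *bexC* is not transcribed.
So BexC is not produced.
Required activator BexC is absent, so *velG* is not transcribed.
So VelG is not produced.
Homoserine is present, so GixX is inactive.
Fumarate is present, so QuvF is inactive.
Required activator QuvF is absent, so *gixC* is not transcribed.
So GixC is not produced.
Required activator GixX is absent, so *elnD* is not transcribed.
So ElnD is not produced.
No activator is available at the *kepE* promoter, so *kepE* is not transcribed.
→ *kepE* is OFF in A.
Condition B:
Fe²⁺ is absent, so JalB is active.
Ornithine is present, so KulA is inactive.
With no repressor bound, *bexC* is transcribed.
So BexC is produced and active.
No repressor is bound and BexC is active, so *velG* is transcribed.
So VelG is produced and active.
Homoserine is present, so GixX is inactive.
Fumarate is absent, so QuvF is active.
No repressor is bound and QuvF is active, so *gixC* is transcribed.
So GixC is produced and active.
Required activator GixX is absent, so *elnD* is not transcribed.
So ElnD is not produced.
With repressor JalB bound, *kepE* is not transcribed.
→ *kepE* is OFF in B.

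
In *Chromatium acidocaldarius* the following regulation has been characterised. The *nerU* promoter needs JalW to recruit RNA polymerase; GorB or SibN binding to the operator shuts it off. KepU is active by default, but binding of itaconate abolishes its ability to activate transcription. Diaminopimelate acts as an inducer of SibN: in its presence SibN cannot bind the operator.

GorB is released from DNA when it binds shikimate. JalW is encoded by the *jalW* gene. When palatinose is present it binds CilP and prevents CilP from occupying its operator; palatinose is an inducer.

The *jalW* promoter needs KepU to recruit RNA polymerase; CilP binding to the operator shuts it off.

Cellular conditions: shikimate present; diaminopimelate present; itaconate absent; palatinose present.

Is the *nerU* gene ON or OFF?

Shikimate is present, so GorB is inactive.
Itaconate is absent, so KepU is active.
Palatinose is present, so CilP is inactive.
No repressor is bound and KepU is active, so *jalW* is transcribed.
So JalW is produced and active.
Diaminopimelate is present, so SibN is inactive.
No repressor is bound and JalW is active, so *nerU* is transcribed.

ON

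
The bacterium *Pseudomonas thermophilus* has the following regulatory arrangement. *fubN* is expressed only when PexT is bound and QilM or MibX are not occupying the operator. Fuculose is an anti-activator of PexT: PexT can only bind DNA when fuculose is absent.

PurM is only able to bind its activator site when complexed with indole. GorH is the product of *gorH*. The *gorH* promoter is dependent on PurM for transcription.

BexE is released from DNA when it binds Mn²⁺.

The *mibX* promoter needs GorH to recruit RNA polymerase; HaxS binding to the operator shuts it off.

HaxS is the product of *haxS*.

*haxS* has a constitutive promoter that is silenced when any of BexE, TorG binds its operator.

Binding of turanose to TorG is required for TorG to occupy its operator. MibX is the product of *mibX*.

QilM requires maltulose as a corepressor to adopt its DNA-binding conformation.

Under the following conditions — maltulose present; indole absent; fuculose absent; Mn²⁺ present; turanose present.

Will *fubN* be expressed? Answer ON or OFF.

OFF

Maltulose is present, so QilM is active.
Fuculose is absent, so PexT is active.
Indole is absent, so PurM is inactive.
Required activator PurM is absent, so *gorH* is not transcribed.
So GorH is not produced.
Mn²⁺ is present, so BexE is inactive.
Turanose is present, so TorG is active.
With repressor TorG bound, *haxS* is not transcribed.
So HaxS is not produced.
Required activator GorH is absent, so *mibX* is not transcribed.
So MibX is not produced.
With repressor QilM bound, *fubN* is not transcribed.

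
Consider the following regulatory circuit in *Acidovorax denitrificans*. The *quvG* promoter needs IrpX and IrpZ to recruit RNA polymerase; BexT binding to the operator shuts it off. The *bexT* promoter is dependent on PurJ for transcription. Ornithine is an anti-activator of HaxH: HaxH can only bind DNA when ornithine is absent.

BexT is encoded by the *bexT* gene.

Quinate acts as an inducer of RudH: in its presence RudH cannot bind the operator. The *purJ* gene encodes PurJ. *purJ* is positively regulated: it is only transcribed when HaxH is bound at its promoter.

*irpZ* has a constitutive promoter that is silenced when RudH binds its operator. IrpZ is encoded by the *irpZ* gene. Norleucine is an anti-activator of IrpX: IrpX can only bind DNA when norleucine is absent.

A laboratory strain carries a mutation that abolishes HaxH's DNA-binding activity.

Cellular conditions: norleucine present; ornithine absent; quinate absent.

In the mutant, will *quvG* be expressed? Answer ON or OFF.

OFF

HaxH is non-functional in this strain, so it has no effect.
Required activator HaxH is absent, so *purJ* is not transcribed.
So PurJ is not produced.
Required activator PurJ is absent, so *bexT* is not transcribed.
So BexT is not produced.
Norleucine is present, so IrpX is inactive.
Quinate is absent, so RudH is active.
With repressor RudH bound, *irpZ* is not transcribed.
So IrpZ is not produced.
Required activator IrpX is absent, so *quvG* is not transcribed.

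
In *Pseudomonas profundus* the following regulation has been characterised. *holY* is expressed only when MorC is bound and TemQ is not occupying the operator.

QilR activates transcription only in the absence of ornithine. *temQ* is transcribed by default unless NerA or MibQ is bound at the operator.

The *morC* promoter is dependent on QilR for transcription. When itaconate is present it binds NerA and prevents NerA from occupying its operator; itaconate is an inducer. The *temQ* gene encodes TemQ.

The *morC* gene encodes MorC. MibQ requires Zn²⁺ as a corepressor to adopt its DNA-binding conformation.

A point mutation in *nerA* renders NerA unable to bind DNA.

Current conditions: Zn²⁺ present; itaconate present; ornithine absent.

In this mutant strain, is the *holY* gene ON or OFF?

ON

NerA is non-functional in this strain, so it has no effect.
Zn²⁺ is present, so MibQ is active.
With repressor MibQ bound, *temQ* is not transcribed.
So TemQ is not produced.
Ornithine is absent, so QilR is active.
No repressor is bound and QilR is active, so *morC* is transcribed.
So MorC is produced and active.
No repressor is bound and MorC is active, so *holY* is transcribed.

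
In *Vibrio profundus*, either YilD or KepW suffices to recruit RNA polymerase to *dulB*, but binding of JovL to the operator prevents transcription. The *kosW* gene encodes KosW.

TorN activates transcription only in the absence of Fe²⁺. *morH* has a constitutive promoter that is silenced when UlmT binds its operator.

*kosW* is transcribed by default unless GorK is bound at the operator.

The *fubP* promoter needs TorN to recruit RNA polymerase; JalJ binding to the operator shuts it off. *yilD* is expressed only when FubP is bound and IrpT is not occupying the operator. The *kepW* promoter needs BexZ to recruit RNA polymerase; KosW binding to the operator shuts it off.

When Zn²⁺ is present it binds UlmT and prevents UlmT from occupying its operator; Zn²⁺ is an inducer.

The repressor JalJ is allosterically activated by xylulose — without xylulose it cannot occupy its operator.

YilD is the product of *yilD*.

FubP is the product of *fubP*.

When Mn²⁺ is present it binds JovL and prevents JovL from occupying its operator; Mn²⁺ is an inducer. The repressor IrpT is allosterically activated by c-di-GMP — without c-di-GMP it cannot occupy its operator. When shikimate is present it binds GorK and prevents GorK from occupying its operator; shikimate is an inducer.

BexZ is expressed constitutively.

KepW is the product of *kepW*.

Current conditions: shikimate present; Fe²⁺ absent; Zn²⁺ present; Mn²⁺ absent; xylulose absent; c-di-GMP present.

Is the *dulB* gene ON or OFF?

c-di-GMP is present, so IrpT is active.
Fe²⁺ is absent, so TorN is active.
Xylulose is absent, so JalJ is inactive.
No repressor is bound and TorN is active, so *fubP* is transcribed.
So FubP is produced and active.
With repressor IrpT bound, *yilD* is not transcribed.
So YilD is not produced.
BexZ is produced constitutively and is active.
Shikimate is present, so GorK is inactive.
With no repressor bound, *kosW* is transcribed.
So KosW is produced and active.
With repressor KosW bound, *kepW* is not transcribed.
So KepW is not produced.
Mn²⁺ is absent, so JovL is active.
With repressor JovL bound, *dulB* is not transcribed.

OFF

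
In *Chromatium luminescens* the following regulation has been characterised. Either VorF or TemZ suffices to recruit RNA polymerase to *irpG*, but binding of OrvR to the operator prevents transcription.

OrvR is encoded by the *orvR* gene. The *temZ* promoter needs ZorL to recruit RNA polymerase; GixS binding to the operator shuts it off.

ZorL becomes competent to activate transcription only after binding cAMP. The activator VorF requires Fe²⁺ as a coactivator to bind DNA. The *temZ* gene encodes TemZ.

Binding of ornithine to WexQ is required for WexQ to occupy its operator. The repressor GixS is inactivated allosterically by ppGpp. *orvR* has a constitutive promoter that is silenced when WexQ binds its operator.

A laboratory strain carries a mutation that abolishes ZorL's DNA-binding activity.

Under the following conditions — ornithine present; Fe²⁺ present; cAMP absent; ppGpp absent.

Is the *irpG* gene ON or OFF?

ON

Ornithine is present, so WexQ is active.
With repressor WexQ bound, *orvR* is not transcribed.
So OrvR is not produced.
Fe²⁺ is present, so VorF is active.
ppGpp is absent, so GixS is active.
ZorL is non-functional in this strain, so it has no effect.
With repressor GixS bound, *temZ* is not transcribed.
So TemZ is not produced.
Activator VorF is present, so *irpG* is transcribed.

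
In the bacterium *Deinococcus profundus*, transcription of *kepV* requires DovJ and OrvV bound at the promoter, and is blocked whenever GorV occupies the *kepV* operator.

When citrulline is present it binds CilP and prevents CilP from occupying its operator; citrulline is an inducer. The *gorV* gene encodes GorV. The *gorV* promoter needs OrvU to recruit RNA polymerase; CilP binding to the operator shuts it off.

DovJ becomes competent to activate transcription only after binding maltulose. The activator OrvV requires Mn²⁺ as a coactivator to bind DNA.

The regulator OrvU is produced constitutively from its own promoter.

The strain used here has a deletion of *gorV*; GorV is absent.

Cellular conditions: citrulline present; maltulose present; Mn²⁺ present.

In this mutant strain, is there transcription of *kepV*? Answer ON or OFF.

Maltulose is present, so DovJ is active.
GorV is non-functional in this strain, so it has no effect.
Mn²⁺ is present, so OrvV is active.
No repressor is bound and DovJ and OrvV are active, so *kepV* is transcribed.

ON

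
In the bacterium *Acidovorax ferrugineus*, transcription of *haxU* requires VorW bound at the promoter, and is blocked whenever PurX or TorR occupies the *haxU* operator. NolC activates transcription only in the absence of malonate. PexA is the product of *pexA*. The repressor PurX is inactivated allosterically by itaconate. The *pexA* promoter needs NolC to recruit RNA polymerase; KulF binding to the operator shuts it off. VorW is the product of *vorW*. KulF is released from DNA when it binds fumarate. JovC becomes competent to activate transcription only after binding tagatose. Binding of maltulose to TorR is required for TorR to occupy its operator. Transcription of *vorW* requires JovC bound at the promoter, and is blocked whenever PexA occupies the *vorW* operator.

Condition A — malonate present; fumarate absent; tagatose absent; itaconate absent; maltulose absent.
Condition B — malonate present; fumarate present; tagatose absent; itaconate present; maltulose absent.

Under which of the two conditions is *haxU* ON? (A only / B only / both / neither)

neither

Condition A:
Malonate is present, so NolC is inactive.
Fumarate is absent, so KulF is active.
With repressor KulF bound, *pexA* is not transcribed.
So PexA is not produced.
Tagatose is absent, so JovC is inactive.
Required activator JovC is absent, so *vorW* is not transcribed.
So VorW is not produced.
Itaconate is absent, so PurX is active.
Maltulose is absent, so TorR is inactive.
With repressor PurX bound, *haxU* is not transcribed.
→ *haxU* is OFF in A.
Condition B:
Malonate is present, so NolC is inactive.
Fumarate is present, so KulF is inactive.
Required activator NolC is absent, so *pexA* is not transcribed.
So PexA is not produced.
Tagatose is absent, so JovC is inactive.
Required activator JovC is absent, so *vorW* is not transcribed.
So VorW is not produced.
Itaconate is present, so PurX is inactive.
Maltulose is absent, so TorR is inactive.
Required activator VorW is absent, so *haxU* is not transcribed.
→ *haxU* is OFF in B.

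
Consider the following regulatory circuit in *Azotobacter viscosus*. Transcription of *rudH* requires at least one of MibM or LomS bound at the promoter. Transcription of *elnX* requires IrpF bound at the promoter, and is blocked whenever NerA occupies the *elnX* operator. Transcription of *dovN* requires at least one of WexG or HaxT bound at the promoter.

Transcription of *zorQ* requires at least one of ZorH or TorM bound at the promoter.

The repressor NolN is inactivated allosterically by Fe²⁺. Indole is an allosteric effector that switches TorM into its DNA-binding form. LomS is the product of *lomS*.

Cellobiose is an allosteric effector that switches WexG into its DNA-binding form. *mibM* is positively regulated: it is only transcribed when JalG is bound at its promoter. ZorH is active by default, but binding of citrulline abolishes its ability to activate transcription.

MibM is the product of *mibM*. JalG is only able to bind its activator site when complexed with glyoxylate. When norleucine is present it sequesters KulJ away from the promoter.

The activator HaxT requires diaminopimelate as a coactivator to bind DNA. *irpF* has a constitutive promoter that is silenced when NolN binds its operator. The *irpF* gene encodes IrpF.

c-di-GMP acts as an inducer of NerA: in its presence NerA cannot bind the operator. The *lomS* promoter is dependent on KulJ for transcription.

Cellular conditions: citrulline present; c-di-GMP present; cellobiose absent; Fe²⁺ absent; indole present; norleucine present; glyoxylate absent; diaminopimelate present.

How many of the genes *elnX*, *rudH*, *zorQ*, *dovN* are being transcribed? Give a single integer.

Fe²⁺ is absent, so NolN is active.
With repressor NolN bound, *irpF* is not transcribed.
So IrpF is not produced.
c-di-GMP is present, so NerA is inactive.
Required activator IrpF is absent, so *elnX* is not transcribed.
→ *elnX* is OFF.
Glyoxylate is absent, so JalG is inactive.
Required activator JalG is absent, so *mibM* is not transcribed.
So MibM is not produced.
Norleucine is present, so KulJ is inactive.
Required activator KulJ is absent, so *lomS* is not transcribed.
So LomS is not produced.
No activator is available at the *rudH* promoter, so *rudH* is not transcribed.
→ *rudH* is OFF.
Citrulline is present, so ZorH is inactive.
Indole is present, so TorM is active.
Activator TorM is present, so *zorQ* is transcribed.
→ *zorQ* is ON.
Cellobiose is absent, so WexG is inactive.
Diaminopimelate is present, so HaxT is active.
Activator HaxT is present, so *dovN* is transcribed.
→ *dovN* is ON.
2 of the 4 genes are transcribed.

2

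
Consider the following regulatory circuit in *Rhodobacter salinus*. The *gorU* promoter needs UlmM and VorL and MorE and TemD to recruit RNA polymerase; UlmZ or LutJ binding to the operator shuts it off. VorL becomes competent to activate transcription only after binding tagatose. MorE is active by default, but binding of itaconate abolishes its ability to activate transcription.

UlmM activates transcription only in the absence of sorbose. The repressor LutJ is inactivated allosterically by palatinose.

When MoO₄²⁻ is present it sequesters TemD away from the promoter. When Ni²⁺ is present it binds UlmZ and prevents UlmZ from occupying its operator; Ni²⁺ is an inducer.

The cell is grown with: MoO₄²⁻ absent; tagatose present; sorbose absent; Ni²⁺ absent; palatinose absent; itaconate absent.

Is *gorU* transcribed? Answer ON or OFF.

OFF

Sorbose is absent, so UlmM is active.
Tagatose is present, so VorL is active.
Ni²⁺ is absent, so UlmZ is active.
Palatinose is absent, so LutJ is active.
Itaconate is absent, so MorE is active.
MoO₄²⁻ is absent, so TemD is active.
With repressor UlmZ bound, *gorU* is not transcribed.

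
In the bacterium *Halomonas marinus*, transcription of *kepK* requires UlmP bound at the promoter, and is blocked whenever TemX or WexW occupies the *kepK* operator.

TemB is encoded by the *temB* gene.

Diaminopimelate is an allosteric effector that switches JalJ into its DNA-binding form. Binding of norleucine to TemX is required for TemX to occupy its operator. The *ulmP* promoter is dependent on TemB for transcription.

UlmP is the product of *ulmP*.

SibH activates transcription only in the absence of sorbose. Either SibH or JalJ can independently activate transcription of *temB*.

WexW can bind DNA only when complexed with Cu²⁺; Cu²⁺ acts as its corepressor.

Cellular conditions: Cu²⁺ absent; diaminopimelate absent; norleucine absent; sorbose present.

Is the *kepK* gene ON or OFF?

Norleucine is absent, so TemX is inactive.
Cu²⁺ is absent, so WexW is inactive.
Sorbose is present, so SibH is inactive.
Diaminopimelate is absent, so JalJ is inactive.
No activator is available at the *temB* promoter, so *temB* is not transcribed.
So TemB is not produced.
Required activator TemB is absent, so *ulmP* is not transcribed.
So UlmP is not produced.
Required activator UlmP is absent, so *kepK* is not transcribed.

OFF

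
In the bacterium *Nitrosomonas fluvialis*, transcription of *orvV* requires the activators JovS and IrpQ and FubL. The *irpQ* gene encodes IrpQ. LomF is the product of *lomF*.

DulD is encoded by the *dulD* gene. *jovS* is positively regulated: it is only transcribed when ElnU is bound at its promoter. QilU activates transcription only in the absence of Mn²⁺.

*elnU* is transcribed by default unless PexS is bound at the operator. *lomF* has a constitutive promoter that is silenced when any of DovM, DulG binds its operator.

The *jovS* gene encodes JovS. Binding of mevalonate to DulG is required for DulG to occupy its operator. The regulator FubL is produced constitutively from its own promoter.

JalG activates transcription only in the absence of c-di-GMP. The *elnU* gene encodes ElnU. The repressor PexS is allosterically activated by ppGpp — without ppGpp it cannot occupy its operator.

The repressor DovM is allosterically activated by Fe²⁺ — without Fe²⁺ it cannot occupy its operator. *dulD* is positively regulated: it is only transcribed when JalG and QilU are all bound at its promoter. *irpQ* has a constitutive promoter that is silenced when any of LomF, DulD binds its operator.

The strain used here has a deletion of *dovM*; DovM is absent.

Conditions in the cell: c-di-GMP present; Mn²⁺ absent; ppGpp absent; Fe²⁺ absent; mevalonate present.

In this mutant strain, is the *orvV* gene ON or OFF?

ppGpp is absent, so PexS is inactive.
With no repressor bound, *elnU* is transcribed.
So ElnU is produced and active.
No repressor is bound and ElnU is active, so *jovS* is transcribed.
So JovS is produced and active.
DovM is non-functional in this strain, so it has no effect.
Mevalonate is present, so DulG is active.
With repressor DulG bound, *lomF* is not transcribed.
So LomF is not produced.
c-di-GMP is present, so JalG is inactive.
Mn²⁺ is absent, so QilU is active.
Required activator JalG is absent, so *dulD* is not transcribed.
So DulD is not produced.
With no repressor bound, *irpQ* is transcribed.
So IrpQ is produced and active.
FubL is produced constitutively and is active.
No repressor is bound and JovS and IrpQ and FubL are active, so *orvV* is transcribed.

ON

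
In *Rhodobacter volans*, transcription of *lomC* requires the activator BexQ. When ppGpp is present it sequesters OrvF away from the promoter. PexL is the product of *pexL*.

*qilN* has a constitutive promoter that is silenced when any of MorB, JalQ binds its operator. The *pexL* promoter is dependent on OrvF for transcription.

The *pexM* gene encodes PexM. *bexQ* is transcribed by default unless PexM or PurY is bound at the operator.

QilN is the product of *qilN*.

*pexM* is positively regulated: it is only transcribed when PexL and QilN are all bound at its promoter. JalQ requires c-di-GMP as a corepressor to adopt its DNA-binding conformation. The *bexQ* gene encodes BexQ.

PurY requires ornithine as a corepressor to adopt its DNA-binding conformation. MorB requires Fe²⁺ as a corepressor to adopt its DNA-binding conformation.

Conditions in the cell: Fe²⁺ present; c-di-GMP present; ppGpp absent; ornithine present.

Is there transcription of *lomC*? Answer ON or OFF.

ppGpp is absent, so OrvF is active.
No repressor is bound and OrvF is active, so *pexL* is transcribed.
So PexL is produced and active.
Fe²⁺ is present, so MorB is active.
c-di-GMP is present, so JalQ is active.
With repressor MorB bound, *qilN* is not transcribed.
So QilN is not produced.
Required activator QilN is absent, so *pexM* is not transcribed.
So PexM is not produced.
Ornithine is present, so PurY is active.
With repressor PurY bound, *bexQ* is not transcribed.
So BexQ is not produced.
Required activator BexQ is absent, so *lomC* is not transcribed.

OFF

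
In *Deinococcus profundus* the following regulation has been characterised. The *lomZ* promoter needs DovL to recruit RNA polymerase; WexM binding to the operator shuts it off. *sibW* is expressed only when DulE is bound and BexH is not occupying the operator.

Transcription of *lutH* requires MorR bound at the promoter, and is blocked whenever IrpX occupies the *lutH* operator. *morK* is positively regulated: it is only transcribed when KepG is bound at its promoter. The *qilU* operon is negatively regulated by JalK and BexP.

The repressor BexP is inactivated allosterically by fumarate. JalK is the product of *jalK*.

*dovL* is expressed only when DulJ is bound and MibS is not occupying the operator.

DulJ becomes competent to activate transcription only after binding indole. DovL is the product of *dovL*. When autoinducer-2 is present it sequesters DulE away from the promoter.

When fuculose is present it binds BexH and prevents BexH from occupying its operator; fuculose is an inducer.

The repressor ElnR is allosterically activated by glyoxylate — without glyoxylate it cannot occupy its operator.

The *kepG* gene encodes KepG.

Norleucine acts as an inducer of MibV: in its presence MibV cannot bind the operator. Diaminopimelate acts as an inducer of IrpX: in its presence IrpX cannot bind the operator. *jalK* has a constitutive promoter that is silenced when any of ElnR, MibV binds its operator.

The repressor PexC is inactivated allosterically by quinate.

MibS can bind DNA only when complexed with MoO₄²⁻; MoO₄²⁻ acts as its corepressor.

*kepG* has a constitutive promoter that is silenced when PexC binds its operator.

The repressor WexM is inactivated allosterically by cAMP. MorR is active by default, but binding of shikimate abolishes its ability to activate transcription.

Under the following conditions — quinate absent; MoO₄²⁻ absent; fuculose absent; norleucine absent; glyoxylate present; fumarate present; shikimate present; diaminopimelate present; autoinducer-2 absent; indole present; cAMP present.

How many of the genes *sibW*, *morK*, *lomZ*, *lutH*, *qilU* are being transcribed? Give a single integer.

Autoinducer-2 is absent, so DulE is active.
Fuculose is absent, so BexH is active.
With repressor BexH bound, *sibW* is not transcribed.
→ *sibW* is OFF.
Quinate is absent, so PexC is active.
With repressor PexC bound, *kepG* is not transcribed.
So KepG is not produced.
Required activator KepG is absent, so *morK* is not transcribed.
→ *morK* is OFF.
cAMP is present, so WexM is inactive.
MoO₄²⁻ is absent, so MibS is inactive.
Indole is present, so DulJ is active.
No repressor is bound and DulJ is active, so *dovL* is transcribed.
So DovL is produced and active.
No repressor is bound and DovL is active, so *lomZ* is transcribed.
→ *lomZ* is ON.
Diaminopimelate is present, so IrpX is inactive.
Shikimate is present, so MorR is inactive.
Required activator MorR is absent, so *lutH* is not transcribed.
→ *lutH* is OFF.
Glyoxylate is present, so ElnR is active.
Norleucine is absent, so MibV is active.
With repressor ElnR bound, *jalK* is not transcribed.
So JalK is not produced.
Fumarate is present, so BexP is inactive.
With no repressor bound, *qilU* is transcribed.
→ *qilU* is ON.
2 of the 5 genes are transcribed.

2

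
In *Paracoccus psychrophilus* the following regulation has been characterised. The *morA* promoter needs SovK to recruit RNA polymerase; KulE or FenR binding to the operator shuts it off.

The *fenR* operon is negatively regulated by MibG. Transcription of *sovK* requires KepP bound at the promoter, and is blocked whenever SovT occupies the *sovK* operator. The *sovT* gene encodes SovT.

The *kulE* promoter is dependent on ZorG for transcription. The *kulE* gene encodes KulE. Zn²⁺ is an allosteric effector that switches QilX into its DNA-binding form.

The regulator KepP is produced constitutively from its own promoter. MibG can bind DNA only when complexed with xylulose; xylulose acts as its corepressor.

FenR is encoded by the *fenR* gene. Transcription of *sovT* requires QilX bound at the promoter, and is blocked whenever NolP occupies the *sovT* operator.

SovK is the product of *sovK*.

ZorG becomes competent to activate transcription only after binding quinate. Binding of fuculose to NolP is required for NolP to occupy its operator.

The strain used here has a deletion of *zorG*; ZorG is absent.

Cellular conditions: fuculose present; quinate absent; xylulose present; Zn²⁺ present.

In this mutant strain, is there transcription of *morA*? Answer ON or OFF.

ZorG is non-functional in this strain, so it has no effect.
Required activator ZorG is absent, so *kulE* is not transcribed.
So KulE is not produced.
Xylulose is present, so MibG is active.
With repressor MibG bound, *fenR* is not transcribed.
So FenR is not produced.
Fuculose is present, so NolP is active.
Zn²⁺ is present, so QilX is active.
With repressor NolP bound, *sovT* is not transcribed.
So SovT is not produced.
KepP is produced constitutively and is active.
No repressor is bound and KepP is active, so *sovK* is transcribed.
So SovK is produced and active.
No repressor is bound and SovK is active, so *morA* is transcribed.

ON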